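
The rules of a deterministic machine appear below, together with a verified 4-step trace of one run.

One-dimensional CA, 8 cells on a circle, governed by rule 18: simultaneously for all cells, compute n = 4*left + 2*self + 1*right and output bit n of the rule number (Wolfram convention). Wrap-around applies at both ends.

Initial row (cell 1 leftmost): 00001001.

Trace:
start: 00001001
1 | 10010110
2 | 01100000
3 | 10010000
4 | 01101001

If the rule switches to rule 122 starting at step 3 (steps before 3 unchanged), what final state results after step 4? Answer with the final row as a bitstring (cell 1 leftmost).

(re-executing steps 3..4 under rule 122; state before step 3: 01100000)
3 | 11110000
4 | 10011001

10011001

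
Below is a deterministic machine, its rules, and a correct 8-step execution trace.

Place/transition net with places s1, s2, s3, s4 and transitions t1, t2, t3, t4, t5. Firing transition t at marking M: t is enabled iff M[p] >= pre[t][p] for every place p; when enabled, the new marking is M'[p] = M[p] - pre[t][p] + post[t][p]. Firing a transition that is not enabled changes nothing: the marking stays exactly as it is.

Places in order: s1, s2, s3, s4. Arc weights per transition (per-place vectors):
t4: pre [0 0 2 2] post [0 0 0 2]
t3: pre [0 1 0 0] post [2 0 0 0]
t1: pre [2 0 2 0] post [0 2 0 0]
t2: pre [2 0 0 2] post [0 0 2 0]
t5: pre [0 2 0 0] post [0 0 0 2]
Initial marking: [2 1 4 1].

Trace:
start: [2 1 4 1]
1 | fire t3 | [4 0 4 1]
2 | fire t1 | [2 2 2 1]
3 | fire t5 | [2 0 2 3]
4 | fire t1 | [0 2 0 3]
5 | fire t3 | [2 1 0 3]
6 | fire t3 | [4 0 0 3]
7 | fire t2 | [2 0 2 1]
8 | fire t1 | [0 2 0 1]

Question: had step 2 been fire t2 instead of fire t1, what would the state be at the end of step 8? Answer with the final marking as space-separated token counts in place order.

4 2 0 1

(re-executing from step 2 with the substitution; state before step 2: [4 0 4 1])
2 | fire t2 | [4 0 4 1]
3 | fire t5 | [4 0 4 1]
4 | fire t1 | [2 2 2 1]
5 | fire t3 | [4 1 2 1]
6 | fire t3 | [6 0 2 1]
7 | fire t2 | [6 0 2 1]
8 | fire t1 | [4 2 0 1]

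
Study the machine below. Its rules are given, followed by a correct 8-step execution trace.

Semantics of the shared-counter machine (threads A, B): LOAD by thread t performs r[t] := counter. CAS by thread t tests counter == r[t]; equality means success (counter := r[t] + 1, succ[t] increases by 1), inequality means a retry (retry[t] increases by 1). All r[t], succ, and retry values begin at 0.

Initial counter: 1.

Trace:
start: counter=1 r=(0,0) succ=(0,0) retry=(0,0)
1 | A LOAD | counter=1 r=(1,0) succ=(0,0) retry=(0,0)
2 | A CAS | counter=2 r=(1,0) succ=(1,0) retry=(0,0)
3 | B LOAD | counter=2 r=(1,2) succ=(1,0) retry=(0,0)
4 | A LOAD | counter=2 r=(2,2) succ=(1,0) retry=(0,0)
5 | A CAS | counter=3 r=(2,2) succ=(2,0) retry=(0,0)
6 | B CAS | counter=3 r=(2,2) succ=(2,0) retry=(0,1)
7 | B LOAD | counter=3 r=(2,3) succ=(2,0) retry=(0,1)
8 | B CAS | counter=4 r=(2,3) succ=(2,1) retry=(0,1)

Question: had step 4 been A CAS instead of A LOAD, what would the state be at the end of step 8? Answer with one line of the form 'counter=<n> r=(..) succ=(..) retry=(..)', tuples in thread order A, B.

(re-executing from step 4 with the substitution; state before step 4: counter=2 r=(1,2) succ=(1,0) retry=(0,0))
4 | A CAS | counter=2 r=(1,2) succ=(1,0) retry=(1,0)
5 | A CAS | counter=2 r=(1,2) succ=(1,0) retry=(2,0)
6 | B CAS | counter=3 r=(1,2) succ=(1,1) retry=(2,0)
7 | B LOAD | counter=3 r=(1,3) succ=(1,1) retry=(2,0)
8 | B CAS | counter=4 r=(1,3) succ=(1,2) retry=(2,0)

counter=4 r=(1,3) succ=(1,2) retry=(2,0)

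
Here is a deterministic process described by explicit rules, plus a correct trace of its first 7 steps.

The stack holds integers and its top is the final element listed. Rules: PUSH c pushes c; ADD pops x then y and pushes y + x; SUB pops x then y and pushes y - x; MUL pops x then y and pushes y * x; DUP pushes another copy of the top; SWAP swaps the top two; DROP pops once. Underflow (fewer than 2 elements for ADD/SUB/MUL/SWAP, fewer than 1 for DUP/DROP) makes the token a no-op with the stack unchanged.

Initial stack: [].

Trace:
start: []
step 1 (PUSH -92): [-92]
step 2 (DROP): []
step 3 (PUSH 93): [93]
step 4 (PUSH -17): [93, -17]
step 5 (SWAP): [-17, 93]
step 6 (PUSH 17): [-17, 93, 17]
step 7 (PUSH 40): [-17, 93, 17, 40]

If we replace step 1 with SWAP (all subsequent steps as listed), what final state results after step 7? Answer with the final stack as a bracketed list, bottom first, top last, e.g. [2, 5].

[-17, 93, 17, 40]

(re-executing from step 1 with the substitution; state before step 1: [])
step 1 (SWAP): []
step 2 (DROP): []
step 3 (PUSH 93): [93]
step 4 (PUSH -17): [93, -17]
step 5 (SWAP): [-17, 93]
step 6 (PUSH 17): [-17, 93, 17]
step 7 (PUSH 40): [-17, 93, 17, 40]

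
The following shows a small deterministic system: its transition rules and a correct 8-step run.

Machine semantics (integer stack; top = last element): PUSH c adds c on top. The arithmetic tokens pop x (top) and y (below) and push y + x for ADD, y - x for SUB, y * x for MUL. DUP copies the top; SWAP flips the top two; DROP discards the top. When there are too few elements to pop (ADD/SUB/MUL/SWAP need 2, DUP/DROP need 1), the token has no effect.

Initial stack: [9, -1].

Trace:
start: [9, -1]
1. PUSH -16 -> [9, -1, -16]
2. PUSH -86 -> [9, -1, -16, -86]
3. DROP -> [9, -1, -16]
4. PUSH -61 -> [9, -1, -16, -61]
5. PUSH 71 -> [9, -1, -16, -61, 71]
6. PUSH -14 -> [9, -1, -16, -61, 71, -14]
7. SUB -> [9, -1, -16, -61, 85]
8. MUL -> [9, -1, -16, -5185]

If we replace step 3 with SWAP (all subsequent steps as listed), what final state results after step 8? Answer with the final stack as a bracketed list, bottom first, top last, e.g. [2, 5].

[9, -1, -86, -16, -5185]

(re-executing from step 3 with the substitution; state before step 3: [9, -1, -16, -86])
3. SWAP -> [9, -1, -86, -16]
4. PUSH -61 -> [9, -1, -86, -16, -61]
5. PUSH 71 -> [9, -1, -86, -16, -61, 71]
6. PUSH -14 -> [9, -1, -86, -16, -61, 71, -14]
7. SUB -> [9, -1, -86, -16, -61, 85]
8. MUL -> [9, -1, -86, -16, -5185]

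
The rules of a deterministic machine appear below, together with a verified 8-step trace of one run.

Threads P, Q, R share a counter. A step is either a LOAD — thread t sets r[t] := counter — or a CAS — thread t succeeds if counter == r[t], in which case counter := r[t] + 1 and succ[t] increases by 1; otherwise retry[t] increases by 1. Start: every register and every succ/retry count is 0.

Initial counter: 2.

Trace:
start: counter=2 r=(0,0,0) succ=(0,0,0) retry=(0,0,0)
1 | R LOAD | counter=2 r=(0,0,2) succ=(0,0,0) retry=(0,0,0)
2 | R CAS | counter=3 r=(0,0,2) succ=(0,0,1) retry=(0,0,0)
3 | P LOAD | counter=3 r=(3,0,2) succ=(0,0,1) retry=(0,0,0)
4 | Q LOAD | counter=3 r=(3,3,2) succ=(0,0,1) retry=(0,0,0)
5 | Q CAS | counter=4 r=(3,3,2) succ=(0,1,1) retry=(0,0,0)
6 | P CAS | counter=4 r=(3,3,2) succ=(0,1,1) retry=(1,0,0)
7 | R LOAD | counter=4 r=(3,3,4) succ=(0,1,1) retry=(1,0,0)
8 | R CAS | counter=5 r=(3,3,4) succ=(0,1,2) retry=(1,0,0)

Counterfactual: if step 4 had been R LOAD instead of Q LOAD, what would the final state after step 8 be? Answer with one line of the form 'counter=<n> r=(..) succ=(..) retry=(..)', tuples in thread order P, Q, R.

(re-executing from step 4 with the substitution; state before step 4: counter=3 r=(3,0,2) succ=(0,0,1) retry=(0,0,0))
4 | R LOAD | counter=3 r=(3,0,3) succ=(0,0,1) retry=(0,0,0)
5 | Q CAS | counter=3 r=(3,0,3) succ=(0,0,1) retry=(0,1,0)
6 | P CAS | counter=4 r=(3,0,3) succ=(1,0,1) retry=(0,1,0)
7 | R LOAD | counter=4 r=(3,0,4) succ=(1,0,1) retry=(0,1,0)
8 | R CAS | counter=5 r=(3,0,4) succ=(1,0,2) retry=(0,1,0)

counter=5 r=(3,0,4) succ=(1,0,2) retry=(0,1,0)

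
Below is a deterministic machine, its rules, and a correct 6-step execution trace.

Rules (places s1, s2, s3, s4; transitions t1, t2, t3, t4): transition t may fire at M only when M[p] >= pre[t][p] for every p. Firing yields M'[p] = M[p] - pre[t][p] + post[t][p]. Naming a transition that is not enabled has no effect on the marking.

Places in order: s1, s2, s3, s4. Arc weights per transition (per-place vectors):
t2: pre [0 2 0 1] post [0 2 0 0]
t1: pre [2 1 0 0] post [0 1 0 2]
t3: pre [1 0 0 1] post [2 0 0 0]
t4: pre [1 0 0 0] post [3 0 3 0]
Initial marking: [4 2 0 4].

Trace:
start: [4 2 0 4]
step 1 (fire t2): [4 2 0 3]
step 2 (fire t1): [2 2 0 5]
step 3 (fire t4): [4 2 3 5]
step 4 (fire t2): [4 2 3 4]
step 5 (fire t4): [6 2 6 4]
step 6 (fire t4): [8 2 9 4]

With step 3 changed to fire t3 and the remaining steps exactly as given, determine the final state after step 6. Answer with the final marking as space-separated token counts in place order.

(re-executing from step 3 with the substitution; state before step 3: [2 2 0 5])
step 3 (fire t3): [3 2 0 4]
step 4 (fire t2): [3 2 0 3]
step 5 (fire t4): [5 2 3 3]
step 6 (fire t4): [7 2 6 3]

7 2 6 3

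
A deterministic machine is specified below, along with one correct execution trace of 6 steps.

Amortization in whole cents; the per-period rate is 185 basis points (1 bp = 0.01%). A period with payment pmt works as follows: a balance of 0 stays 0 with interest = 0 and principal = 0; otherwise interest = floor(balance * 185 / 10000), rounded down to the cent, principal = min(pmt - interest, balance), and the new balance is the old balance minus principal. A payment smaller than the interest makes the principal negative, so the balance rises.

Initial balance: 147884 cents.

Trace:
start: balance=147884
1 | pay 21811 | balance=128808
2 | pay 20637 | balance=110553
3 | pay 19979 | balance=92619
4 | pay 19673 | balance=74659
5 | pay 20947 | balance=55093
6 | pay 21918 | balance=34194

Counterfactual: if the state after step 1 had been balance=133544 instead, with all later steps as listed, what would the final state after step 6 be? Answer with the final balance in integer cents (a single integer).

39384

state after step 1 := balance=133544
2 | pay 20637 | balance=115377
3 | pay 19979 | balance=97532
4 | pay 19673 | balance=79663
5 | pay 20947 | balance=60189
6 | pay 21918 | balance=39384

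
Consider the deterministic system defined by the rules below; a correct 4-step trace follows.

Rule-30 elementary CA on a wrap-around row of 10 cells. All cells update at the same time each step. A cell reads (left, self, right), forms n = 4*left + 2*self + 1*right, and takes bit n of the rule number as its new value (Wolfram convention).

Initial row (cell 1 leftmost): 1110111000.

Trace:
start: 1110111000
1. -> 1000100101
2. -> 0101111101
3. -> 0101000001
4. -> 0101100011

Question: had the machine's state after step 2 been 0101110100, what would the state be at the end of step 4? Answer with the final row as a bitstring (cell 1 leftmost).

state after step 2 := 0101110100
3. -> 1101000110
4. -> 1001101100

1001101100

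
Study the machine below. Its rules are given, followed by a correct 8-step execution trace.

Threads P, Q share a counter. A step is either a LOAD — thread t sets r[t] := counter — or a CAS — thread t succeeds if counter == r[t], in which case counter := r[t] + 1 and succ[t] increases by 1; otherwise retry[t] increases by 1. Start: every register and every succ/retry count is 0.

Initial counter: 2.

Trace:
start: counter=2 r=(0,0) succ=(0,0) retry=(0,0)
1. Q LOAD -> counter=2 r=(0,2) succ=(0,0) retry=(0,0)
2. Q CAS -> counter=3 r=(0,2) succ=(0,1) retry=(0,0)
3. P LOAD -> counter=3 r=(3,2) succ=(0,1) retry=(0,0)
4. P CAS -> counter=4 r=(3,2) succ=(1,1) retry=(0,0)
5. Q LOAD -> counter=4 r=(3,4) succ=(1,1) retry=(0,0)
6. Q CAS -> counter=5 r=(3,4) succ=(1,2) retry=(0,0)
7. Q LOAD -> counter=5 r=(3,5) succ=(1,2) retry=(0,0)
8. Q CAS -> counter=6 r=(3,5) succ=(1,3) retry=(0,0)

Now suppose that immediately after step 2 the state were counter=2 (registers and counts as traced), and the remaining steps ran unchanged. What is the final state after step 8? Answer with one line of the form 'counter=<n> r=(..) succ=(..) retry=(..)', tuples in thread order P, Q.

state after step 2 := counter=2 r=(0,2) succ=(0,1) retry=(0,0)
3. P LOAD -> counter=2 r=(2,2) succ=(0,1) retry=(0,0)
4. P CAS -> counter=3 r=(2,2) succ=(1,1) retry=(0,0)
5. Q LOAD -> counter=3 r=(2,3) succ=(1,1) retry=(0,0)
6. Q CAS -> counter=4 r=(2,3) succ=(1,2) retry=(0,0)
7. Q LOAD -> counter=4 r=(2,4) succ=(1,2) retry=(0,0)
8. Q CAS -> counter=5 r=(2,4) succ=(1,3) retry=(0,0)

counter=5 r=(2,4) succ=(1,3) retry=(0,0)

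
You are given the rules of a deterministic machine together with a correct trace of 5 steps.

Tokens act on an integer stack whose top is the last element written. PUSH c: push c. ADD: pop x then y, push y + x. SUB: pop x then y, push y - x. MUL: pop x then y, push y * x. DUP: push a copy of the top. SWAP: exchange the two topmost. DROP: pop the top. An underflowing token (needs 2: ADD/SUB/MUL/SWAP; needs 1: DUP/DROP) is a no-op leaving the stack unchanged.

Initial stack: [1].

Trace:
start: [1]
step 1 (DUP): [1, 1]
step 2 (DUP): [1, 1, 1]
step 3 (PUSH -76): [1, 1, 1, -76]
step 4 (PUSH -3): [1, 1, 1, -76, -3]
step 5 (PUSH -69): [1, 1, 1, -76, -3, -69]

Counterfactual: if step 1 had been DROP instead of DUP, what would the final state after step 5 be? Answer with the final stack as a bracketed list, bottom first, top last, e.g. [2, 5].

(re-executing from step 1 with the substitution; state before step 1: [1])
step 1 (DROP): []
step 2 (DUP): []
step 3 (PUSH -76): [-76]
step 4 (PUSH -3): [-76, -3]
step 5 (PUSH -69): [-76, -3, -69]

[-76, -3, -69]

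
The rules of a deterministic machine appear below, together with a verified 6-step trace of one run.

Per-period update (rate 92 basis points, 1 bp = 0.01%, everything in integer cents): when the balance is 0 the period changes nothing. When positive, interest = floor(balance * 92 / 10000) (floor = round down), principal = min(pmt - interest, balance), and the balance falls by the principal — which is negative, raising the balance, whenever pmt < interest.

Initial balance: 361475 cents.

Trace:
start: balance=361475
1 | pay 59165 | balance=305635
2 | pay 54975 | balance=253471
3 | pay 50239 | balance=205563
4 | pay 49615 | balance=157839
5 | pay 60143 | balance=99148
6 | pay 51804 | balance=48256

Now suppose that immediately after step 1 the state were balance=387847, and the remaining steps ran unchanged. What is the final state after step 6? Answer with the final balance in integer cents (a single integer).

state after step 1 := balance=387847
2 | pay 54975 | balance=336440
3 | pay 50239 | balance=289296
4 | pay 49615 | balance=242342
5 | pay 60143 | balance=184428
6 | pay 51804 | balance=134320

134320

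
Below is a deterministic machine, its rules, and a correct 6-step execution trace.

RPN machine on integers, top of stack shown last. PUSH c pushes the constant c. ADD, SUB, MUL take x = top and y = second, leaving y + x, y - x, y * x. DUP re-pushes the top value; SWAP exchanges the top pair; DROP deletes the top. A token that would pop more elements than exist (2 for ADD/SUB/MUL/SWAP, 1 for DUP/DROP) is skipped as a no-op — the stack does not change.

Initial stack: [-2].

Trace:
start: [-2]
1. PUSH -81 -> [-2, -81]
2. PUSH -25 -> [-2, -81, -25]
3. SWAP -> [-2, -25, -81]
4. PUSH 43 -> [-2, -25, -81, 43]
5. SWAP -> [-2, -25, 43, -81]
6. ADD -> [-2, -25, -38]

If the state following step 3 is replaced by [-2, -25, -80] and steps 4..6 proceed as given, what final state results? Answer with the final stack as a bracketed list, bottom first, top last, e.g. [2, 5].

[-2, -25, -37]

state after step 3 := [-2, -25, -80]
4. PUSH 43 -> [-2, -25, -80, 43]
5. SWAP -> [-2, -25, 43, -80]
6. ADD -> [-2, -25, -37]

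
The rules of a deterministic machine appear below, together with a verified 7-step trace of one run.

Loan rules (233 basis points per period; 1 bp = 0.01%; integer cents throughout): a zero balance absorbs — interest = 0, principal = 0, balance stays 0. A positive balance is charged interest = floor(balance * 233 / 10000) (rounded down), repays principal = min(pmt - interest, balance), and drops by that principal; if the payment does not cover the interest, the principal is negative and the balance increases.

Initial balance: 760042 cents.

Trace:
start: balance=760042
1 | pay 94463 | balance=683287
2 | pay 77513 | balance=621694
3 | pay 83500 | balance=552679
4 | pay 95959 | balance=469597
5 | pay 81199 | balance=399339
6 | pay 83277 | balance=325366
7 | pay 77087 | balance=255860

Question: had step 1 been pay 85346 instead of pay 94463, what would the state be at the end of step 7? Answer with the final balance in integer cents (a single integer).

266328

(re-executing from step 1 with the substitution; state before step 1: balance=760042)
1 | pay 85346 | balance=692404
2 | pay 77513 | balance=631024
3 | pay 83500 | balance=562226
4 | pay 95959 | balance=479366
5 | pay 81199 | balance=409336
6 | pay 83277 | balance=335596
7 | pay 77087 | balance=266328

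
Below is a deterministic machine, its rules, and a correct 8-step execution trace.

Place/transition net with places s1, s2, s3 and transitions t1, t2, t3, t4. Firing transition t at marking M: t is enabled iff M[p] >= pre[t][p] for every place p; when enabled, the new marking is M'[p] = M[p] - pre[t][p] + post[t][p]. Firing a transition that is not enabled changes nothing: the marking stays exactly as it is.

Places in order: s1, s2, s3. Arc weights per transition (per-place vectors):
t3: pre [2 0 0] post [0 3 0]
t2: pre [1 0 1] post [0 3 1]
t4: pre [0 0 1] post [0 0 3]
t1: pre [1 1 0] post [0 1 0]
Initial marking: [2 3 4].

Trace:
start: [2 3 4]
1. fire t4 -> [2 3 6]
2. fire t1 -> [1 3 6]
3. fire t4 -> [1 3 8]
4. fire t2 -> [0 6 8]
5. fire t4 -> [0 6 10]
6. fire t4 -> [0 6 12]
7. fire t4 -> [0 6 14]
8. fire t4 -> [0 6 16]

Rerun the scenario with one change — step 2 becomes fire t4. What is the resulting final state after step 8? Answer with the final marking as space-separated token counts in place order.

1 6 18

(re-executing from step 2 with the substitution; state before step 2: [2 3 6])
2. fire t4 -> [2 3 8]
3. fire t4 -> [2 3 10]
4. fire t2 -> [1 6 10]
5. fire t4 -> [1 6 12]
6. fire t4 -> [1 6 14]
7. fire t4 -> [1 6 16]
8. fire t4 -> [1 6 18]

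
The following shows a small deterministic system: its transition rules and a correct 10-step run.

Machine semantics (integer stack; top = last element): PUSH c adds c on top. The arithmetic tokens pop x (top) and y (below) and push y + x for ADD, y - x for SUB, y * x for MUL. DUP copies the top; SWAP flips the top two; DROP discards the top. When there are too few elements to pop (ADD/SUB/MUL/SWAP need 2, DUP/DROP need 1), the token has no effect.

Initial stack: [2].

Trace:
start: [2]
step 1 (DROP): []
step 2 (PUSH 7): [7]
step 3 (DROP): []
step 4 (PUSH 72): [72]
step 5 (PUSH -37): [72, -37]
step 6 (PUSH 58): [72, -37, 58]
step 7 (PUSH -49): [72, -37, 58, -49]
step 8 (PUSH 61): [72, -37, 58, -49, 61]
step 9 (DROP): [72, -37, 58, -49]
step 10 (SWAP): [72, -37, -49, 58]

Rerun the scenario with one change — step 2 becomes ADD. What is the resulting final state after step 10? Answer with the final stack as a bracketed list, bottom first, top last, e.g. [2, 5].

[72, -37, -49, 58]

(re-executing from step 2 with the substitution; state before step 2: [])
step 2 (ADD): []
step 3 (DROP): []
step 4 (PUSH 72): [72]
step 5 (PUSH -37): [72, -37]
step 6 (PUSH 58): [72, -37, 58]
step 7 (PUSH -49): [72, -37, 58, -49]
step 8 (PUSH 61): [72, -37, 58, -49, 61]
step 9 (DROP): [72, -37, 58, -49]
step 10 (SWAP): [72, -37, -49, 58]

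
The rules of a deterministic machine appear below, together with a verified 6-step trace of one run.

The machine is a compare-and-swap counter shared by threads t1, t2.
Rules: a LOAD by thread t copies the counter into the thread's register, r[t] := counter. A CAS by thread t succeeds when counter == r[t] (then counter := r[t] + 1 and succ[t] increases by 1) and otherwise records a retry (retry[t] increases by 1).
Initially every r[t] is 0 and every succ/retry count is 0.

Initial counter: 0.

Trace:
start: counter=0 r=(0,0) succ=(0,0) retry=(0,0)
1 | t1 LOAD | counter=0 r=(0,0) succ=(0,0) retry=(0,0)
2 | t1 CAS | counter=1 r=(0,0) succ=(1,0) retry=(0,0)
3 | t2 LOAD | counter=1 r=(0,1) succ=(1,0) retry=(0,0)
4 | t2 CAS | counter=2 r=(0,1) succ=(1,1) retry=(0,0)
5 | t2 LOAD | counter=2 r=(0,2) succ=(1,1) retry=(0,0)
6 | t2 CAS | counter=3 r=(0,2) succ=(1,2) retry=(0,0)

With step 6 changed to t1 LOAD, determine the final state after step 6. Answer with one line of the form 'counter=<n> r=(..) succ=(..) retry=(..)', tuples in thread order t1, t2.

(re-executing from step 6 with the substitution; state before step 6: counter=2 r=(0,2) succ=(1,1) retry=(0,0))
6 | t1 LOAD | counter=2 r=(2,2) succ=(1,1) retry=(0,0)

counter=2 r=(2,2) succ=(1,1) retry=(0,0)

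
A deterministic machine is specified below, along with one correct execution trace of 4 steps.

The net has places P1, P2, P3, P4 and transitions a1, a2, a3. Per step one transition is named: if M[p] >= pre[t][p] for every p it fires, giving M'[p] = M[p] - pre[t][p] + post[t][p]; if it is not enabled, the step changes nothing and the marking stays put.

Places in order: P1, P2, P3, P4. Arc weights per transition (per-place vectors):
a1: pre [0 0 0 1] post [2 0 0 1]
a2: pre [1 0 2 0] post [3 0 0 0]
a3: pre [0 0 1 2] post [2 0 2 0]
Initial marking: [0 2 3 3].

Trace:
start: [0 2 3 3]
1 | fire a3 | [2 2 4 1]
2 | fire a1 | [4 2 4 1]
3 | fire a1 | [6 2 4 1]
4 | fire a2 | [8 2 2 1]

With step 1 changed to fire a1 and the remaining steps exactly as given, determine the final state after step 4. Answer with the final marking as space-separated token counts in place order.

(re-executing from step 1 with the substitution; state before step 1: [0 2 3 3])
1 | fire a1 | [2 2 3 3]
2 | fire a1 | [4 2 3 3]
3 | fire a1 | [6 2 3 3]
4 | fire a2 | [8 2 1 3]

8 2 1 3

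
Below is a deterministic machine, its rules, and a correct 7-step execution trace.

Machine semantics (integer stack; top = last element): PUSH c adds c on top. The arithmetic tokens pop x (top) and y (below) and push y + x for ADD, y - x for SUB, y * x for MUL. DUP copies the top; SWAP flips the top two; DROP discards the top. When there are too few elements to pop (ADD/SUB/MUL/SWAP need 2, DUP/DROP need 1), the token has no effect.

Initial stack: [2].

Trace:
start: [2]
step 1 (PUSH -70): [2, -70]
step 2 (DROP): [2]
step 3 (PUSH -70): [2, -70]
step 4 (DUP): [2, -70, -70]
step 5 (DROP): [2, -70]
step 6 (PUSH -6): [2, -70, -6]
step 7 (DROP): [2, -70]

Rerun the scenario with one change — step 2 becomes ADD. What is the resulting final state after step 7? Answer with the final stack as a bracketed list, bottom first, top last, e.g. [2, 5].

(re-executing from step 2 with the substitution; state before step 2: [2, -70])
step 2 (ADD): [-68]
step 3 (PUSH -70): [-68, -70]
step 4 (DUP): [-68, -70, -70]
step 5 (DROP): [-68, -70]
step 6 (PUSH -6): [-68, -70, -6]
step 7 (DROP): [-68, -70]

[-68, -70]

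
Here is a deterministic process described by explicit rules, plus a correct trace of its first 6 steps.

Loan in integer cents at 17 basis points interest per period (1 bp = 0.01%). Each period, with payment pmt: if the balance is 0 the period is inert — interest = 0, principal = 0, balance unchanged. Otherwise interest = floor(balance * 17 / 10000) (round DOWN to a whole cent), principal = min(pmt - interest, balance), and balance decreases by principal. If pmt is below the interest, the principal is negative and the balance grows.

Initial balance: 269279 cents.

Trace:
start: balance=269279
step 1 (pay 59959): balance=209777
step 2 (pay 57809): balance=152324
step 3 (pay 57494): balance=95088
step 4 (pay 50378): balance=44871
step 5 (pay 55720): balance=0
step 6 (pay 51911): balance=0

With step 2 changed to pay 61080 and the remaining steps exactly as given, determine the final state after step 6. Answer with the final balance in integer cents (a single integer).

(re-executing from step 2 with the substitution; state before step 2: balance=209777)
step 2 (pay 61080): balance=149053
step 3 (pay 57494): balance=91812
step 4 (pay 50378): balance=41590
step 5 (pay 55720): balance=0
step 6 (pay 51911): balance=0

0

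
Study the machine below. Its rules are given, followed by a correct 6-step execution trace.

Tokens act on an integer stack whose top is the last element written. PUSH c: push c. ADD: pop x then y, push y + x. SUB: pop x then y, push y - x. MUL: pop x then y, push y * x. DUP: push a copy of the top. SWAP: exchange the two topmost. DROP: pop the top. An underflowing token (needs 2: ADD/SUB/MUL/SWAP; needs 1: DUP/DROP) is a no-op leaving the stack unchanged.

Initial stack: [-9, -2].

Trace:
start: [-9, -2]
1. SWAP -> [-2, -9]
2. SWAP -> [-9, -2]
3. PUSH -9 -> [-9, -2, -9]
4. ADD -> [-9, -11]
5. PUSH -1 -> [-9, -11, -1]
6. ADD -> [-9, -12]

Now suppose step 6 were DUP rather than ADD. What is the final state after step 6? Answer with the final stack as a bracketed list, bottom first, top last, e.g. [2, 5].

(re-executing from step 6 with the substitution; state before step 6: [-9, -11, -1])
6. DUP -> [-9, -11, -1, -1]

[-9, -11, -1, -1]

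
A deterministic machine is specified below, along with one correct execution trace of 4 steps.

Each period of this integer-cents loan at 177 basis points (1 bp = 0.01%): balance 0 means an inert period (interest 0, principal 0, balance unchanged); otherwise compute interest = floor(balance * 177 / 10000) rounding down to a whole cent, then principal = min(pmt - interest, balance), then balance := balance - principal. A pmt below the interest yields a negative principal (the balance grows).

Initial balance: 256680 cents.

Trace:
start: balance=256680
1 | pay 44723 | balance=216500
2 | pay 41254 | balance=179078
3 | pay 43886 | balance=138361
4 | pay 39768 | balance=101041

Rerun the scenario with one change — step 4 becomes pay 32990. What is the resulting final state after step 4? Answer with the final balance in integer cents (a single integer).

(re-executing from step 4 with the substitution; state before step 4: balance=138361)
4 | pay 32990 | balance=107819

107819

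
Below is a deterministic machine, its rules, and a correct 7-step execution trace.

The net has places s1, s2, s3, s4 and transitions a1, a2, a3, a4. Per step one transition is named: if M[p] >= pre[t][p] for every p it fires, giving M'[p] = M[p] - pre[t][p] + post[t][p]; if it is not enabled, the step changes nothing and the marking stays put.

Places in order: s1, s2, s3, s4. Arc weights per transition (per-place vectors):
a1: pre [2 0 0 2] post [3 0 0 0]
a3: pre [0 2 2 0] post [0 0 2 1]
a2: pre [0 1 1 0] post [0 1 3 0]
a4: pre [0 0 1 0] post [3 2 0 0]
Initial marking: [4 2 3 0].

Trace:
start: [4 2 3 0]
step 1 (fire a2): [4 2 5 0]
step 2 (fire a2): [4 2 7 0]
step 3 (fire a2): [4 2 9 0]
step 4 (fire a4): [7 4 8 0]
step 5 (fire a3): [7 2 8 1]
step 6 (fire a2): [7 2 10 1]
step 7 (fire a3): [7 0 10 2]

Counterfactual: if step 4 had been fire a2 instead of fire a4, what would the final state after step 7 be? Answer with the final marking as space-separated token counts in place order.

(re-executing from step 4 with the substitution; state before step 4: [4 2 9 0])
step 4 (fire a2): [4 2 11 0]
step 5 (fire a3): [4 0 11 1]
step 6 (fire a2): [4 0 11 1]
step 7 (fire a3): [4 0 11 1]

4 0 11 1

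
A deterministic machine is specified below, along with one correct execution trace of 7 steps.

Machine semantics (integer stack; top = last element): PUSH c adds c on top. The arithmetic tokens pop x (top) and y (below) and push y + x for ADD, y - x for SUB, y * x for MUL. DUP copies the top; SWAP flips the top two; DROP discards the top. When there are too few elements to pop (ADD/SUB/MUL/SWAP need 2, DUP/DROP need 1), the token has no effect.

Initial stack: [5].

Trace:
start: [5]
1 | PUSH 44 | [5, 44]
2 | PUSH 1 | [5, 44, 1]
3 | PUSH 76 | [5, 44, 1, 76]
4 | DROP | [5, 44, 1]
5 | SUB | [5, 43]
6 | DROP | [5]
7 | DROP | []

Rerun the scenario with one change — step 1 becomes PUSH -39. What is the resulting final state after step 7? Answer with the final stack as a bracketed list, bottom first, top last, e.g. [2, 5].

[]

(re-executing from step 1 with the substitution; state before step 1: [5])
1 | PUSH -39 | [5, -39]
2 | PUSH 1 | [5, -39, 1]
3 | PUSH 76 | [5, -39, 1, 76]
4 | DROP | [5, -39, 1]
5 | SUB | [5, -40]
6 | DROP | [5]
7 | DROP | []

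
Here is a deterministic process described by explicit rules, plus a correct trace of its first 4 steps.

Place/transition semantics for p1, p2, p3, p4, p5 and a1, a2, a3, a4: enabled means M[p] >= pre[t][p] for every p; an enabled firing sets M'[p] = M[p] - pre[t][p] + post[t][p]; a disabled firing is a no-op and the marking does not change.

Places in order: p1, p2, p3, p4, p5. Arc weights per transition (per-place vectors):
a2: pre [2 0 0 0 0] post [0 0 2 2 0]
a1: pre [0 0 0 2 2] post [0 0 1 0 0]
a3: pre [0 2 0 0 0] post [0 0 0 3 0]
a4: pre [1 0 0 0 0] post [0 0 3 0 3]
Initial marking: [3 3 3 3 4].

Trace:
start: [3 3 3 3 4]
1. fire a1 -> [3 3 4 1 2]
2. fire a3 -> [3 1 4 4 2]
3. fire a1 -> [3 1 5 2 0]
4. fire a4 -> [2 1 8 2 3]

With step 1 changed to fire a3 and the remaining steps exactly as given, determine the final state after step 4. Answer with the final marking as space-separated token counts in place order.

(re-executing from step 1 with the substitution; state before step 1: [3 3 3 3 4])
1. fire a3 -> [3 1 3 6 4]
2. fire a3 -> [3 1 3 6 4]
3. fire a1 -> [3 1 4 4 2]
4. fire a4 -> [2 1 7 4 5]

2 1 7 4 5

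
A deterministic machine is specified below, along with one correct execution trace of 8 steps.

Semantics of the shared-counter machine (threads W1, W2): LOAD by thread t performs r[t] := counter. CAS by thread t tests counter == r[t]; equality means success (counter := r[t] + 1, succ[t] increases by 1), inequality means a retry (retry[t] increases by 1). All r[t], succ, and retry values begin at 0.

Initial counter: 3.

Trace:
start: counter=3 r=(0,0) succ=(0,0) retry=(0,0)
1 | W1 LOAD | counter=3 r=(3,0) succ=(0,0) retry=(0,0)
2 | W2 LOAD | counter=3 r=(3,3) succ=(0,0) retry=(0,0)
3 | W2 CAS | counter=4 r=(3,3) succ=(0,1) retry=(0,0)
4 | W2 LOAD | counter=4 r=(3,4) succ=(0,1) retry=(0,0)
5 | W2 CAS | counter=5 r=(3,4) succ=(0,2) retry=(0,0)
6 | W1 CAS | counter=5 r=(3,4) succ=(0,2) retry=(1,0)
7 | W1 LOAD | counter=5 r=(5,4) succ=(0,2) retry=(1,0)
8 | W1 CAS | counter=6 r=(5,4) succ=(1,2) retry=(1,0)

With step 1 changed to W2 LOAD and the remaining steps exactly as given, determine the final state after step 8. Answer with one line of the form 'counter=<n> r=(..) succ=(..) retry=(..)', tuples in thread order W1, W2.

counter=6 r=(5,4) succ=(1,2) retry=(1,0)

(re-executing from step 1 with the substitution; state before step 1: counter=3 r=(0,0) succ=(0,0) retry=(0,0))
1 | W2 LOAD | counter=3 r=(0,3) succ=(0,0) retry=(0,0)
2 | W2 LOAD | counter=3 r=(0,3) succ=(0,0) retry=(0,0)
3 | W2 CAS | counter=4 r=(0,3) succ=(0,1) retry=(0,0)
4 | W2 LOAD | counter=4 r=(0,4) succ=(0,1) retry=(0,0)
5 | W2 CAS | counter=5 r=(0,4) succ=(0,2) retry=(0,0)
6 | W1 CAS | counter=5 r=(0,4) succ=(0,2) retry=(1,0)
7 | W1 LOAD | counter=5 r=(5,4) succ=(0,2) retry=(1,0)
8 | W1 CAS | counter=6 r=(5,4) succ=(1,2) retry=(1,0)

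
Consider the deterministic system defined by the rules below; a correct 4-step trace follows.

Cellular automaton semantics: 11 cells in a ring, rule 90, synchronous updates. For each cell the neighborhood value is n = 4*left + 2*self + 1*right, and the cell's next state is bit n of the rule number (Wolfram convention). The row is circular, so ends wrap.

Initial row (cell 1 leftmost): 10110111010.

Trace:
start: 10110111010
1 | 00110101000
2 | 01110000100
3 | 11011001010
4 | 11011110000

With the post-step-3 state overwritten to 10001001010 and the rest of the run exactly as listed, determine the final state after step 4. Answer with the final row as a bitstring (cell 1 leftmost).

state after step 3 := 10001001010
4 | 01010110000

01010110000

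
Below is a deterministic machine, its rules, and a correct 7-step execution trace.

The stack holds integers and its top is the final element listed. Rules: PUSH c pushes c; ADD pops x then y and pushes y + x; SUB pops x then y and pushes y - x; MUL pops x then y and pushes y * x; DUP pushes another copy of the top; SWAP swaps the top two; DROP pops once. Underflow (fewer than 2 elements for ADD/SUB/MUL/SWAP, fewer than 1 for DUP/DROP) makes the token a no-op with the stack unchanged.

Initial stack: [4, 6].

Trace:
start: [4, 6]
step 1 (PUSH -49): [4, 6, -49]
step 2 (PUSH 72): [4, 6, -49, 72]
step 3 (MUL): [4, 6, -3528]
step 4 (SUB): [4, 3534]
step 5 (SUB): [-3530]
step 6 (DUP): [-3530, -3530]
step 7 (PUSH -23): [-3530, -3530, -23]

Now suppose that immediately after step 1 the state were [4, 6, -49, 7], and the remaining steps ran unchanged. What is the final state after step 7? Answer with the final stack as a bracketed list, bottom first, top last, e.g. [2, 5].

[4, 559, 559, -23]

state after step 1 := [4, 6, -49, 7]
step 2 (PUSH 72): [4, 6, -49, 7, 72]
step 3 (MUL): [4, 6, -49, 504]
step 4 (SUB): [4, 6, -553]
step 5 (SUB): [4, 559]
step 6 (DUP): [4, 559, 559]
step 7 (PUSH -23): [4, 559, 559, -23]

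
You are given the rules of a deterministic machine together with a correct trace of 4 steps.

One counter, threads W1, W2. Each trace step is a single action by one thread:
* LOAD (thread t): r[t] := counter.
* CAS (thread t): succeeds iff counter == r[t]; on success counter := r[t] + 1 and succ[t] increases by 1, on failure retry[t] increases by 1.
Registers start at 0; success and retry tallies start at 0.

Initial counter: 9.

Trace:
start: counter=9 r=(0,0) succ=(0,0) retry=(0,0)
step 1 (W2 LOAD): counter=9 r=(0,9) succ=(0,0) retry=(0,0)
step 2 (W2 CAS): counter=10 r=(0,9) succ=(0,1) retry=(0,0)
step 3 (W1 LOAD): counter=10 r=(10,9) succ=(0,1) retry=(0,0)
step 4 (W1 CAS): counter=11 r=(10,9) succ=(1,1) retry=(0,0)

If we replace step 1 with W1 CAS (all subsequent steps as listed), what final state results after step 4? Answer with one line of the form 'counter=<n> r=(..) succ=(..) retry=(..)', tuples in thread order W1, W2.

(re-executing from step 1 with the substitution; state before step 1: counter=9 r=(0,0) succ=(0,0) retry=(0,0))
step 1 (W1 CAS): counter=9 r=(0,0) succ=(0,0) retry=(1,0)
step 2 (W2 CAS): counter=9 r=(0,0) succ=(0,0) retry=(1,1)
step 3 (W1 LOAD): counter=9 r=(9,0) succ=(0,0) retry=(1,1)
step 4 (W1 CAS): counter=10 r=(9,0) succ=(1,0) retry=(1,1)

counter=10 r=(9,0) succ=(1,0) retry=(1,1)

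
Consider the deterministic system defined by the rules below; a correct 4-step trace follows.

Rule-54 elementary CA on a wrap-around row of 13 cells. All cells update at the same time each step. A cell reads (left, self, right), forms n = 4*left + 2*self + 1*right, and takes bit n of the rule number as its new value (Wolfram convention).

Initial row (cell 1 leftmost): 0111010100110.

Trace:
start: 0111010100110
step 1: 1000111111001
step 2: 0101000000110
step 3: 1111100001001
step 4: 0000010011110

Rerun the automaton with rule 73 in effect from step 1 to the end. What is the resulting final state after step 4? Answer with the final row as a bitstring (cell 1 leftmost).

(re-executing steps 1..4 under rule 73; state before step 1: 0111010100110)
step 1: 0101000000110
step 2: 0000011110110
step 3: 1111010010110
step 4: 1001000000110

1001000000110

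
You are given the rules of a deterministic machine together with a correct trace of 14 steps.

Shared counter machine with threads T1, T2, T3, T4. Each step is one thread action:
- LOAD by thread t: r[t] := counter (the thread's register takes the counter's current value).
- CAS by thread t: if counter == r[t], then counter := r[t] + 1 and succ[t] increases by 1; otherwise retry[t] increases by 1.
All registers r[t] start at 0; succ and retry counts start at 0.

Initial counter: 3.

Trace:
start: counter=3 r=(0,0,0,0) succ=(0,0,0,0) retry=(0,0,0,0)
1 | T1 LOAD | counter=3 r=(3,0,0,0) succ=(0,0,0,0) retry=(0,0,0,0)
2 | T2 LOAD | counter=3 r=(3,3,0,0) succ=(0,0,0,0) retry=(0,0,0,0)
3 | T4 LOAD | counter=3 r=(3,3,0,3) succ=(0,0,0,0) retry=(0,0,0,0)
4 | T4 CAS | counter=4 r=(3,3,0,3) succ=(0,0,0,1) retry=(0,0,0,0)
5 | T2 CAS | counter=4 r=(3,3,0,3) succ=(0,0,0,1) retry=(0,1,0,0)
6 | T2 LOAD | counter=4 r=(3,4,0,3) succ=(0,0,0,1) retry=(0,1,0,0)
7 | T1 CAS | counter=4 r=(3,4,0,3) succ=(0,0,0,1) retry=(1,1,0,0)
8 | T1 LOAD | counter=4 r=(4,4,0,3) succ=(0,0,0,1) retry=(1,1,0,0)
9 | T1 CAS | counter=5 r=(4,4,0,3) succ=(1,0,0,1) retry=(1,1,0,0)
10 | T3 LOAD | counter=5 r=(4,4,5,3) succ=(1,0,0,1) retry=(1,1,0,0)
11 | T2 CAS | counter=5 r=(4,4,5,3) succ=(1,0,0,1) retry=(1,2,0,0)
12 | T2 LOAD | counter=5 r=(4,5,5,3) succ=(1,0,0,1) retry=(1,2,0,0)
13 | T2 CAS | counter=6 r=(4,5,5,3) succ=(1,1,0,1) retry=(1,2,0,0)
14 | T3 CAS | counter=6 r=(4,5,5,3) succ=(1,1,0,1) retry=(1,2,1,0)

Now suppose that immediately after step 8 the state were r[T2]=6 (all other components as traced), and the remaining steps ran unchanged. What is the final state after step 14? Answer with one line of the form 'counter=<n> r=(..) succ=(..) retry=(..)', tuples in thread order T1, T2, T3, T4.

state after step 8 := counter=4 r=(4,6,0,3) succ=(0,0,0,1) retry=(1,1,0,0)
9 | T1 CAS | counter=5 r=(4,6,0,3) succ=(1,0,0,1) retry=(1,1,0,0)
10 | T3 LOAD | counter=5 r=(4,6,5,3) succ=(1,0,0,1) retry=(1,1,0,0)
11 | T2 CAS | counter=5 r=(4,6,5,3) succ=(1,0,0,1) retry=(1,2,0,0)
12 | T2 LOAD | counter=5 r=(4,5,5,3) succ=(1,0,0,1) retry=(1,2,0,0)
13 | T2 CAS | counter=6 r=(4,5,5,3) succ=(1,1,0,1) retry=(1,2,0,0)
14 | T3 CAS | counter=6 r=(4,5,5,3) succ=(1,1,0,1) retry=(1,2,1,0)

counter=6 r=(4,5,5,3) succ=(1,1,0,1) retry=(1,2,1,0)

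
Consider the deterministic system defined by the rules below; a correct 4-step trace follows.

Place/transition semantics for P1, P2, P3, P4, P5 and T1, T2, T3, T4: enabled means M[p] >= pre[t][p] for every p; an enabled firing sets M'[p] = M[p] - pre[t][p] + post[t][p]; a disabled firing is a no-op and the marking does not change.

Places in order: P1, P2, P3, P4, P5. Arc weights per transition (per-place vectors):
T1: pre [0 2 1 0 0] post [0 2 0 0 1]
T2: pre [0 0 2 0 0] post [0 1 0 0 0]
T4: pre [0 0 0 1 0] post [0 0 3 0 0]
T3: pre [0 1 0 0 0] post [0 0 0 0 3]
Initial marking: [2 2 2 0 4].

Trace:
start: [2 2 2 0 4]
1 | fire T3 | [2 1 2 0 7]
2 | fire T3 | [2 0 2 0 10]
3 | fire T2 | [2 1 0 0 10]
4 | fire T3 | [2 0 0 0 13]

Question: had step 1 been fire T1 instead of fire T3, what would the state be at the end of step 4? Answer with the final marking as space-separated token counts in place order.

2 0 1 0 11

(re-executing from step 1 with the substitution; state before step 1: [2 2 2 0 4])
1 | fire T1 | [2 2 1 0 5]
2 | fire T3 | [2 1 1 0 8]
3 | fire T2 | [2 1 1 0 8]
4 | fire T3 | [2 0 1 0 11]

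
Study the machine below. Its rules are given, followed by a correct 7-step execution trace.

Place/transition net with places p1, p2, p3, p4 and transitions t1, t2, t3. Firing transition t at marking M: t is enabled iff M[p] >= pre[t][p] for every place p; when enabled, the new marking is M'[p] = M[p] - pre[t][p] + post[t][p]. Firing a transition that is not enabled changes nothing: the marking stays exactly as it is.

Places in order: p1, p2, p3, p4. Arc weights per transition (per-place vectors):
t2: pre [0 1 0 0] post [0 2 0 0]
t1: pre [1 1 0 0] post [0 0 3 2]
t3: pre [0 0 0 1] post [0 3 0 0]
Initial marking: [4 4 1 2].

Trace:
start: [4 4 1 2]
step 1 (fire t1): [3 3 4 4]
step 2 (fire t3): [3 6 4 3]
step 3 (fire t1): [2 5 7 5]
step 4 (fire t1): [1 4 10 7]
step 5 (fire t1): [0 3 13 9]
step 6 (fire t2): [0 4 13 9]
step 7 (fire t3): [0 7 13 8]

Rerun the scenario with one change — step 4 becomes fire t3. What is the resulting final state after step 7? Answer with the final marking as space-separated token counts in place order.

(re-executing from step 4 with the substitution; state before step 4: [2 5 7 5])
step 4 (fire t3): [2 8 7 4]
step 5 (fire t1): [1 7 10 6]
step 6 (fire t2): [1 8 10 6]
step 7 (fire t3): [1 11 10 5]

1 11 10 5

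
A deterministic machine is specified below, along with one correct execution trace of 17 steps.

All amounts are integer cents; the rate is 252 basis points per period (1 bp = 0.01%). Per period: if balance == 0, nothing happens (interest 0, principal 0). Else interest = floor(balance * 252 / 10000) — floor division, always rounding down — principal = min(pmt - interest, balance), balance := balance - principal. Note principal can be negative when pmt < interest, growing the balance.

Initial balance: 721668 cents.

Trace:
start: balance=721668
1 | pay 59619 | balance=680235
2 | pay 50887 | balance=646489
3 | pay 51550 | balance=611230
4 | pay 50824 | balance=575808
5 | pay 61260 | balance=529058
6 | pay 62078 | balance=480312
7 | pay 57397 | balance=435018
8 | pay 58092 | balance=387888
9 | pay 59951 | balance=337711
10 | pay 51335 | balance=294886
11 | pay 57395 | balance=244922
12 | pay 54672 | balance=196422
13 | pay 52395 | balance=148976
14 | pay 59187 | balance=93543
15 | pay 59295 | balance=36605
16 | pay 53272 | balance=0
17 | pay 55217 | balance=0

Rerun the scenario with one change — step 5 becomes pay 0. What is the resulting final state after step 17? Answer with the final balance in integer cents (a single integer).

(re-executing from step 5 with the substitution; state before step 5: balance=575808)
5 | pay 0 | balance=590318
6 | pay 62078 | balance=543116
7 | pay 57397 | balance=499405
8 | pay 58092 | balance=453898
9 | pay 59951 | balance=405385
10 | pay 51335 | balance=364265
11 | pay 57395 | balance=316049
12 | pay 54672 | balance=269341
13 | pay 52395 | balance=223733
14 | pay 59187 | balance=170184
15 | pay 59295 | balance=115177
16 | pay 53272 | balance=64807
17 | pay 55217 | balance=11223

11223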